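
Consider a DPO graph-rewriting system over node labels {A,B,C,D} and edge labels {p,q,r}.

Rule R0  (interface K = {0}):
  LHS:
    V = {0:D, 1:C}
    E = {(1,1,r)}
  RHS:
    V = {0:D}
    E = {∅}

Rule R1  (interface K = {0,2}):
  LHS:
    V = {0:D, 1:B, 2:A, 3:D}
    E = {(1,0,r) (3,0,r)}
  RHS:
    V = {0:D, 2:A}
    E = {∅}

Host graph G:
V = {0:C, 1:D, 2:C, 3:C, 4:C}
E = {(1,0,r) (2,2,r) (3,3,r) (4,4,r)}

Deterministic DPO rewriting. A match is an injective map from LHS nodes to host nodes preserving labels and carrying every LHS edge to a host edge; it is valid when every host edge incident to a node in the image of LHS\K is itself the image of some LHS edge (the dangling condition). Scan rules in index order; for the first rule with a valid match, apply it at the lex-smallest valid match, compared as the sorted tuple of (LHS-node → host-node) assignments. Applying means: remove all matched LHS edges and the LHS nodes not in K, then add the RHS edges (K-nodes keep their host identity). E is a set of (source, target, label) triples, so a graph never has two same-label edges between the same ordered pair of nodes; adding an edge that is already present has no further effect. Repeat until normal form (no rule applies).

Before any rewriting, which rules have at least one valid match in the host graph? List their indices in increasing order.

Answer: [R0]

Rewrite trace:
R0: 3 valid matches — {0↦1, 1↦2}, {0↦1, 1↦3}, {0↦1, 1↦4}
R1: no valid match — LHS pattern not found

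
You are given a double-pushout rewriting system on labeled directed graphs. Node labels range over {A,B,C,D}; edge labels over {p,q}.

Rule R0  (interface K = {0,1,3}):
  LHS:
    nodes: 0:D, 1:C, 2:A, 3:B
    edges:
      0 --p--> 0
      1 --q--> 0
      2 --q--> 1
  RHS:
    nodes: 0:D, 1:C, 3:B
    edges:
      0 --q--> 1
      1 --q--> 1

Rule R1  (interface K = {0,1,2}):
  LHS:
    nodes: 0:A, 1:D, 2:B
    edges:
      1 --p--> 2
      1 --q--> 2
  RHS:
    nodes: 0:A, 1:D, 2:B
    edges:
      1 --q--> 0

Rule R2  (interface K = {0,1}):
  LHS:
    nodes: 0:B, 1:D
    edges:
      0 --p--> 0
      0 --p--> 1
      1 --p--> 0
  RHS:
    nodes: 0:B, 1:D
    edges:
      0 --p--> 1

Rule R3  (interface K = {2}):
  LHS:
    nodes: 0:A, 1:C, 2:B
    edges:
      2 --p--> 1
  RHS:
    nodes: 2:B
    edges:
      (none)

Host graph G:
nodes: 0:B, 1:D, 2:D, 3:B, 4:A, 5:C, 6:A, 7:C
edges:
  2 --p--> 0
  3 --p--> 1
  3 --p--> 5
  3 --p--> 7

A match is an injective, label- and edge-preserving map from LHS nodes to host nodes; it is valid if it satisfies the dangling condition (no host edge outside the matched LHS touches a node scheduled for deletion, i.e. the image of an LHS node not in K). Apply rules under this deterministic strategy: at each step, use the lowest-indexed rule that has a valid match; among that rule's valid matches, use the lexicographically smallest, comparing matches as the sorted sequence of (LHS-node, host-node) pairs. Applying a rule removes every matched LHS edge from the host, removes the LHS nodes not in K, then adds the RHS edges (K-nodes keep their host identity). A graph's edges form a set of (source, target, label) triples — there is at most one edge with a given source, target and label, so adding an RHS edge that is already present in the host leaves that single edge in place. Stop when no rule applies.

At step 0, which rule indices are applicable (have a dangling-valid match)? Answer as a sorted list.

Answer: [R3]

Steps:
R0: no valid match — LHS pattern not found
R1: no valid match — LHS pattern not found
R2: no valid match — LHS pattern not found
R3: 4 valid matches — {0↦4, 1↦5, 2↦3}, {0↦4, 1↦7, 2↦3}, {0↦6, 1↦5, 2↦3} (+1 more)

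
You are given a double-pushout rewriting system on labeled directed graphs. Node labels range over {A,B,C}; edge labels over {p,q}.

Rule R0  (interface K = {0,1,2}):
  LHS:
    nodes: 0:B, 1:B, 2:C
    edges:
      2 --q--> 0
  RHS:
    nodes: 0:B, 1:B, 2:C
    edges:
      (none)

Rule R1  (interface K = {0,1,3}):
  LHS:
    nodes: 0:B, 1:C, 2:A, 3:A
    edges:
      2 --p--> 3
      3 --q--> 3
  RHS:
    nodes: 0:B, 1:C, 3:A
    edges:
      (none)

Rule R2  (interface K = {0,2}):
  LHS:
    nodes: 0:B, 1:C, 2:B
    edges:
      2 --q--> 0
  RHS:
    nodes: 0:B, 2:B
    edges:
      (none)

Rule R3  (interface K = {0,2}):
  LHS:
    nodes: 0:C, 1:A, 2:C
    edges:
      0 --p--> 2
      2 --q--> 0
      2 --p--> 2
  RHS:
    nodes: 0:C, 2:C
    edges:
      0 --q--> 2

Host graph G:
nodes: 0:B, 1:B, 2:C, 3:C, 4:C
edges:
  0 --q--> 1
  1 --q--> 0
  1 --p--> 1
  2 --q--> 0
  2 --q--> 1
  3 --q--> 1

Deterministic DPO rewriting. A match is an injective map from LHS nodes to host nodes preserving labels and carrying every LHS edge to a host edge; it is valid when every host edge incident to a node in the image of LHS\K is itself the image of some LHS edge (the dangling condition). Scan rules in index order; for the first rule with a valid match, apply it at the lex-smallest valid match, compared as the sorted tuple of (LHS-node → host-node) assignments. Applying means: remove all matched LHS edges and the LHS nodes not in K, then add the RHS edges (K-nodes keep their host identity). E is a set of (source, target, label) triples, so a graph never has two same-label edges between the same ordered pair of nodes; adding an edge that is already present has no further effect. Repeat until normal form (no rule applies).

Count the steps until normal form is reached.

start.  V:5 E:6  edges: 0-q->1 1-q->0 1-p->1 2-q->0 2-q->1 3-q->1
1. fire R0 via {0↦0, 1↦1, 2↦2}  →  V:5 E:5  edges: 0-q->1 1-q->0 1-p->1 2-q->1 3-q->1
2. fire R0 via {0↦1, 1↦0, 2↦2}  →  V:5 E:4  edges: 0-q->1 1-q->0 1-p->1 3-q->1
3. fire R0 via {0↦1, 1↦0, 2↦3}  →  V:5 E:3  edges: 0-q->1 1-q->0 1-p->1
4. fire R2 via {0↦0, 1↦2, 2↦1}  →  V:4 E:2  edges: 0-q->1 1-p->1
5. fire R2 via {0↦1, 1↦3, 2↦0}  →  V:3 E:1  edges: 1-p->1
halt: no rule applies after step 5

Answer: 5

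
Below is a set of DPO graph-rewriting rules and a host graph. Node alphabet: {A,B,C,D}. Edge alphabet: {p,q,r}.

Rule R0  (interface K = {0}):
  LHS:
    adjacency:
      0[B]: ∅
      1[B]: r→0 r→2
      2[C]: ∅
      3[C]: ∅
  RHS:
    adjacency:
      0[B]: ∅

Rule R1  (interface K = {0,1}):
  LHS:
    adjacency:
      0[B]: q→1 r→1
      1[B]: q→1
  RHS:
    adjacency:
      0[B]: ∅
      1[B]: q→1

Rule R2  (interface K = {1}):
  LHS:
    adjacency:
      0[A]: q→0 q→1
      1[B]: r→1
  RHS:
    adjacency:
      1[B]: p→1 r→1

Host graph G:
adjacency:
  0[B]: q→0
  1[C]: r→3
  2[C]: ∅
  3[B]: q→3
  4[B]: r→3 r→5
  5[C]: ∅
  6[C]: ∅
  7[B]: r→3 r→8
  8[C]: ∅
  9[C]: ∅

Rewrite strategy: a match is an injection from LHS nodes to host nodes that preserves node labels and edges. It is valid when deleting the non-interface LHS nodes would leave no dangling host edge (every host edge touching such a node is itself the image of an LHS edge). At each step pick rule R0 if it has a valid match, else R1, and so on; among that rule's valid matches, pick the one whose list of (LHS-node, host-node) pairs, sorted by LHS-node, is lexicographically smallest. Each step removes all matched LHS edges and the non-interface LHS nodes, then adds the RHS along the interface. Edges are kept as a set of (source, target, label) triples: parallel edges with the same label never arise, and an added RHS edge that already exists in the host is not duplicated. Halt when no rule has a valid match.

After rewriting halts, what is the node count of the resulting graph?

start.  V:10 E:7  edges: 0-q->0 1-r->3 3-q->3 4-r->3 4-r->5 7-r->3 7-r->8
1. fire R0 via {0↦3, 1↦4, 2↦5, 3↦2}  →  V:7 E:5  edges: 0-q->0 1-r->3 3-q->3 7-r->3 7-r->8
2. fire R0 via {0↦3, 1↦7, 2↦8, 3↦6}  →  V:4 E:3  edges: 0-q->0 1-r->3 3-q->3
final graph: no rule applies after step 2
NF nodes: {0:B, 1:C, 3:B, 9:C}

Answer: 4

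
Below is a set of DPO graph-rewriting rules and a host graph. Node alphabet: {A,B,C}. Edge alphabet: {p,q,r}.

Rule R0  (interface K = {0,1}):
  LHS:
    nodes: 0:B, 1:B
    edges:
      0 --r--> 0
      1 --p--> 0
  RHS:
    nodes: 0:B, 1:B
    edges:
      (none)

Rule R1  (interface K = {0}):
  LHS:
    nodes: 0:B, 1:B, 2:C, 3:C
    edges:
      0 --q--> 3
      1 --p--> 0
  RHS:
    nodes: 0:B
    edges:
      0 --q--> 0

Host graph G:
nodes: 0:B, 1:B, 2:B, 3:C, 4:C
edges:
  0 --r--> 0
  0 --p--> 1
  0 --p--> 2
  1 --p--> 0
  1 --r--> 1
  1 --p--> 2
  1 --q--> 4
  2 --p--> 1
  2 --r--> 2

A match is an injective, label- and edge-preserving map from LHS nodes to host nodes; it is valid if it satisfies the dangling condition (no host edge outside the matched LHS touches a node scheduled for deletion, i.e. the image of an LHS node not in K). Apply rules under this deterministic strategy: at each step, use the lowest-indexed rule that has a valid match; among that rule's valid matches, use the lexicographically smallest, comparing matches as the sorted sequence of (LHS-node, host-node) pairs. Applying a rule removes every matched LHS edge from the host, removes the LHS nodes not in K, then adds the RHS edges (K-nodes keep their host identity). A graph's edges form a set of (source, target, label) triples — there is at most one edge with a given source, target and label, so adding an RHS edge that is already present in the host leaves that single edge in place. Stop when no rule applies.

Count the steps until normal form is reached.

Answer: 3

Rewrite trace:
initial: |V|=5 |E|=9  E = 0-r->0 0-p->1 0-p->2 1-p->0 1-r->1 1-p->2 1-q->4 2-p->1 2-r->2
step 1: apply R0 at {0↦0, 1↦1}  → |V|=5 |E|=7  E = 0-p->1 0-p->2 1-r->1 1-p->2 1-q->4 2-p->1 2-r->2
step 2: apply R0 at {0↦1, 1↦0}  → |V|=5 |E|=5  E = 0-p->2 1-p->2 1-q->4 2-p->1 2-r->2
step 3: apply R0 at {0↦2, 1↦0}  → |V|=5 |E|=3  E = 1-p->2 1-q->4 2-p->1
normal form: no rule applies after step 3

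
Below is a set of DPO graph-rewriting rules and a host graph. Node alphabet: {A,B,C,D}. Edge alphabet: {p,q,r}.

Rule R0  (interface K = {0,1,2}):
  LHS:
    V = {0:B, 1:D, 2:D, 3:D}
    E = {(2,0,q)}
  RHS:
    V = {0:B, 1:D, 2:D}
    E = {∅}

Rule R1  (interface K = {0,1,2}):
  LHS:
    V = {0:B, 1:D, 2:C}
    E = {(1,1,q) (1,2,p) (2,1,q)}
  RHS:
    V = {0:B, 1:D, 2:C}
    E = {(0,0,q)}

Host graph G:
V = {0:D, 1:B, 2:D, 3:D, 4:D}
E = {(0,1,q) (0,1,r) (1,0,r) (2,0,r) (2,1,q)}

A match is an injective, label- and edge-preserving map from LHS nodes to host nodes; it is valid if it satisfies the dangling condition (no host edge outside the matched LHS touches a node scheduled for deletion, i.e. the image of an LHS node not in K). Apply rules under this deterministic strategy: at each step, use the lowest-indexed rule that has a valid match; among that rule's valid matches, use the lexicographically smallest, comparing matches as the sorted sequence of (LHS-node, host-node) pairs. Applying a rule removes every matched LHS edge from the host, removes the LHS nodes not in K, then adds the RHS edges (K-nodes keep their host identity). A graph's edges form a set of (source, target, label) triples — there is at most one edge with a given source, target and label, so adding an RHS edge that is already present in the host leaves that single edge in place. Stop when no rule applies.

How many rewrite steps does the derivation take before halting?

[0] host  ⇒  5 nodes, 5 edges  {0-q->1 0-r->1 1-r->0 2-r->0 2-q->1}
[1] R0 @ {0↦1, 1↦0, 2↦2, 3↦3}  ⇒  4 nodes, 4 edges  {0-q->1 0-r->1 1-r->0 2-r->0}
[2] R0 @ {0↦1, 1↦2, 2↦0, 3↦4}  ⇒  3 nodes, 3 edges  {0-r->1 1-r->0 2-r->0}
final graph: no rule applies after step 2

Answer: 2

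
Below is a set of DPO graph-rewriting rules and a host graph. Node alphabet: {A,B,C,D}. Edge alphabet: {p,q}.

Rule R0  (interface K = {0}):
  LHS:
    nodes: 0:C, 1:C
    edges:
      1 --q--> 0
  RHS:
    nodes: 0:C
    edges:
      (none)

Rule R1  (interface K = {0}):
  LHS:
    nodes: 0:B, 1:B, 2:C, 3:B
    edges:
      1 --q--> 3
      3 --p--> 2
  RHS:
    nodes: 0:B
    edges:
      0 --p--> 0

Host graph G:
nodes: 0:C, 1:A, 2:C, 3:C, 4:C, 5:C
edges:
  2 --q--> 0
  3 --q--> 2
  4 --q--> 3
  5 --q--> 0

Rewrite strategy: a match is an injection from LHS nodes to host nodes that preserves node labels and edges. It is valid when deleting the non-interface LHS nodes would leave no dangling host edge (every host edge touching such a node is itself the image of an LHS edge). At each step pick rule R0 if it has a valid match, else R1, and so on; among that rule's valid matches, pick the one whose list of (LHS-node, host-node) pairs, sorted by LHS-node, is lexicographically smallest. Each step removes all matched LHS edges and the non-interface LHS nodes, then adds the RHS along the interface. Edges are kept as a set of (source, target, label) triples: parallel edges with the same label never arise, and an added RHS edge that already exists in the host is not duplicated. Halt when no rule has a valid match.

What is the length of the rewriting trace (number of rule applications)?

Answer: 4

Derivation:
[0] host  ⇒  6 nodes, 4 edges  {2-q->0 3-q->2 4-q->3 5-q->0}
[1] R0 @ {0↦0, 1↦5}  ⇒  5 nodes, 3 edges  {2-q->0 3-q->2 4-q->3}
[2] R0 @ {0↦3, 1↦4}  ⇒  4 nodes, 2 edges  {2-q->0 3-q->2}
[3] R0 @ {0↦2, 1↦3}  ⇒  3 nodes, 1 edges  {2-q->0}
[4] R0 @ {0↦0, 1↦2}  ⇒  2 nodes, 0 edges  {∅}
normal form: no rule applies after step 4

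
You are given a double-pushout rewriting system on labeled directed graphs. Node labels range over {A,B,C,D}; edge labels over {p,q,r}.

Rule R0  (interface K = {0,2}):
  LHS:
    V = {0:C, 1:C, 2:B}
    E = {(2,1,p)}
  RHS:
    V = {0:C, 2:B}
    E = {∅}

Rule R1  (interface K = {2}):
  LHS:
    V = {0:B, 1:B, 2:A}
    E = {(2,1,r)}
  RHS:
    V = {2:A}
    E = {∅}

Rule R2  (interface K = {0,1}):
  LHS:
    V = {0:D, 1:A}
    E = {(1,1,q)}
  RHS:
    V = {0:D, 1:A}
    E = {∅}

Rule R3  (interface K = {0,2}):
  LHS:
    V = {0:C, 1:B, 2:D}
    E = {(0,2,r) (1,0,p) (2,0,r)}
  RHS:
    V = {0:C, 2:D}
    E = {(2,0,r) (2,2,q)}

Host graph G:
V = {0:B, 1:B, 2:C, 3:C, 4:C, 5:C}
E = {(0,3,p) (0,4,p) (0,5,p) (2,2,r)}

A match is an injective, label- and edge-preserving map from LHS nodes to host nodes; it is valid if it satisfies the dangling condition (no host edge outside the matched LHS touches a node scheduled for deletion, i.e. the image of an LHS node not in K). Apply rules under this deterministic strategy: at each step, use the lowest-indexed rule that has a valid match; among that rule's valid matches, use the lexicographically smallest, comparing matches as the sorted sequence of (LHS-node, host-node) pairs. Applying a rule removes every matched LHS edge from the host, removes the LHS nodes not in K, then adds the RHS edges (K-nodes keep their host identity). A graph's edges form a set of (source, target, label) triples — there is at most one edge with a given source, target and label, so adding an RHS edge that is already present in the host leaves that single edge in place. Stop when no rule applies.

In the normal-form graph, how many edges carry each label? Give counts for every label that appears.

Answer: r:1

Steps:
[0] host  ⇒  6 nodes, 4 edges  {0-p->3 0-p->4 0-p->5 2-r->2}
[1] R0 @ {0↦2, 1↦3, 2↦0}  ⇒  5 nodes, 3 edges  {0-p->4 0-p->5 2-r->2}
[2] R0 @ {0↦2, 1↦4, 2↦0}  ⇒  4 nodes, 2 edges  {0-p->5 2-r->2}
[3] R0 @ {0↦2, 1↦5, 2↦0}  ⇒  3 nodes, 1 edges  {2-r->2}
final graph: no rule applies after step 3
NF edges: [(2, 2, 'r')]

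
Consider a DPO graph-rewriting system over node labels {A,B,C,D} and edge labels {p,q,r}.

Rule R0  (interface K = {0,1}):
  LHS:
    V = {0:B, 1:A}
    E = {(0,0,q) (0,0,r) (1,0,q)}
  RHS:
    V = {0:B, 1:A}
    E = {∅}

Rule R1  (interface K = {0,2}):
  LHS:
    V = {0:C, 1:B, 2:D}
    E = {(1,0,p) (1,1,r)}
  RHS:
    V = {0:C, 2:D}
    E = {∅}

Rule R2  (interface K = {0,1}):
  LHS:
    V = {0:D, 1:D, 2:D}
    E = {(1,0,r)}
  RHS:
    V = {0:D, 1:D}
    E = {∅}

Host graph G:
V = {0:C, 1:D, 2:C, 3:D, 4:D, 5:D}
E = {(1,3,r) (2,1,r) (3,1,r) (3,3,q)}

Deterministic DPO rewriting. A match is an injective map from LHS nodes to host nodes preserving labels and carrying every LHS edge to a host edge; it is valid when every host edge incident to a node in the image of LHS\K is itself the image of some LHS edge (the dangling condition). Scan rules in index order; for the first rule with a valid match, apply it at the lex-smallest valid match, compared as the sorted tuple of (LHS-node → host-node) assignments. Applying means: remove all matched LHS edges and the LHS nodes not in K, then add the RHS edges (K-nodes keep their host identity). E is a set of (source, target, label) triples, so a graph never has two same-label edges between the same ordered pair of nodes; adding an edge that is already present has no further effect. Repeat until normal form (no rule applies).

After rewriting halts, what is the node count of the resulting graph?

[0] host  ⇒  6 nodes, 4 edges  {1-r->3 2-r->1 3-r->1 3-q->3}
[1] R2 @ {0↦1, 1↦3, 2↦4}  ⇒  5 nodes, 3 edges  {1-r->3 2-r->1 3-q->3}
[2] R2 @ {0↦3, 1↦1, 2↦5}  ⇒  4 nodes, 2 edges  {2-r->1 3-q->3}
final graph: no rule applies after step 2
NF nodes: {0:C, 1:D, 2:C, 3:D}

Answer: 4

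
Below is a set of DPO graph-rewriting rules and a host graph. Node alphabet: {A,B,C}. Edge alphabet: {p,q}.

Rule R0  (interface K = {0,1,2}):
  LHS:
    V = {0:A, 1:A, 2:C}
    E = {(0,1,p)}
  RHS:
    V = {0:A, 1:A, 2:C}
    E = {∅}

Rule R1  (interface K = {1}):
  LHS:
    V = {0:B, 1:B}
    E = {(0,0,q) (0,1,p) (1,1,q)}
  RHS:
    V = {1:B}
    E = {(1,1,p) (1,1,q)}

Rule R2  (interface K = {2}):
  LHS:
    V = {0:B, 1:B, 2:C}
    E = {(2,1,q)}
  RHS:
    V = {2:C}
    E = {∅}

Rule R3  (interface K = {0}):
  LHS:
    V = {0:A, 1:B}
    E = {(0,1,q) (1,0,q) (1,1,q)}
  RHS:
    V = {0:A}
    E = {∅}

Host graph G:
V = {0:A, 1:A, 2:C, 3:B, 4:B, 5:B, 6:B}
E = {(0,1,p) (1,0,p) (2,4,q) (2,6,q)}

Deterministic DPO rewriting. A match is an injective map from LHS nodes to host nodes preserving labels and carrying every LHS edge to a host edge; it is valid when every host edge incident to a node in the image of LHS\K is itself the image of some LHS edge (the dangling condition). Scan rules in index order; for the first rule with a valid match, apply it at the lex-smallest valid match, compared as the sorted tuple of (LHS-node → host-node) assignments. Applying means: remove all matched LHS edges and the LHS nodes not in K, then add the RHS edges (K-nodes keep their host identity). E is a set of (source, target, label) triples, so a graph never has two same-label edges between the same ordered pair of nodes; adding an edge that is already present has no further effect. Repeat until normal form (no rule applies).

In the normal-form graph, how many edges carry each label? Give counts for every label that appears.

[0] host  ⇒  7 nodes, 4 edges  {0-p->1 1-p->0 2-q->4 2-q->6}
[1] R0 @ {0↦0, 1↦1, 2↦2}  ⇒  7 nodes, 3 edges  {1-p->0 2-q->4 2-q->6}
[2] R0 @ {0↦1, 1↦0, 2↦2}  ⇒  7 nodes, 2 edges  {2-q->4 2-q->6}
[3] R2 @ {0↦3, 1↦4, 2↦2}  ⇒  5 nodes, 1 edges  {2-q->6}
[4] R2 @ {0↦5, 1↦6, 2↦2}  ⇒  3 nodes, 0 edges  {∅}
halt: no rule applies after step 4
NF edges: []

Answer: (no edges)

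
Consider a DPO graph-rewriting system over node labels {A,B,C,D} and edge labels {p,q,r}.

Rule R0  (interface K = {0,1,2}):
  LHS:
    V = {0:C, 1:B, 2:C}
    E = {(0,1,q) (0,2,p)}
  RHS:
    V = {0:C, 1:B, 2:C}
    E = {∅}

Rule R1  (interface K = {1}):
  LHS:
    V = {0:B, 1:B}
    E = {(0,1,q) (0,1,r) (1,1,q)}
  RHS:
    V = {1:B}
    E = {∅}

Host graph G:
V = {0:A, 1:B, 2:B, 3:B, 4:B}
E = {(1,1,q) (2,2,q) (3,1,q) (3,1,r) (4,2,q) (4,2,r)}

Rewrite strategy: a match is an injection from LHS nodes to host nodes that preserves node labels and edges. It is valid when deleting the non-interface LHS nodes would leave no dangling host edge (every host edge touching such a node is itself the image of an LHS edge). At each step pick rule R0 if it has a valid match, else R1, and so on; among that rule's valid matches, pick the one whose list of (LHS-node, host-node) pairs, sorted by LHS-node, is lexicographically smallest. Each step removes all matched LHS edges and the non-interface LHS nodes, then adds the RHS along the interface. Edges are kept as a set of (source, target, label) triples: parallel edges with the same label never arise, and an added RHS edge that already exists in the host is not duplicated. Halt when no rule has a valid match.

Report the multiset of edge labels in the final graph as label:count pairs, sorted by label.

Answer: (no edges)

Steps:
initial: |V|=5 |E|=6  E = 1-q->1 2-q->2 3-q->1 3-r->1 4-q->2 4-r->2
step 1: apply R1 at {0↦3, 1↦1}  → |V|=4 |E|=3  E = 2-q->2 4-q->2 4-r->2
step 2: apply R1 at {0↦4, 1↦2}  → |V|=3 |E|=0  E = ∅
normal form: no rule applies after step 2
NF edges: []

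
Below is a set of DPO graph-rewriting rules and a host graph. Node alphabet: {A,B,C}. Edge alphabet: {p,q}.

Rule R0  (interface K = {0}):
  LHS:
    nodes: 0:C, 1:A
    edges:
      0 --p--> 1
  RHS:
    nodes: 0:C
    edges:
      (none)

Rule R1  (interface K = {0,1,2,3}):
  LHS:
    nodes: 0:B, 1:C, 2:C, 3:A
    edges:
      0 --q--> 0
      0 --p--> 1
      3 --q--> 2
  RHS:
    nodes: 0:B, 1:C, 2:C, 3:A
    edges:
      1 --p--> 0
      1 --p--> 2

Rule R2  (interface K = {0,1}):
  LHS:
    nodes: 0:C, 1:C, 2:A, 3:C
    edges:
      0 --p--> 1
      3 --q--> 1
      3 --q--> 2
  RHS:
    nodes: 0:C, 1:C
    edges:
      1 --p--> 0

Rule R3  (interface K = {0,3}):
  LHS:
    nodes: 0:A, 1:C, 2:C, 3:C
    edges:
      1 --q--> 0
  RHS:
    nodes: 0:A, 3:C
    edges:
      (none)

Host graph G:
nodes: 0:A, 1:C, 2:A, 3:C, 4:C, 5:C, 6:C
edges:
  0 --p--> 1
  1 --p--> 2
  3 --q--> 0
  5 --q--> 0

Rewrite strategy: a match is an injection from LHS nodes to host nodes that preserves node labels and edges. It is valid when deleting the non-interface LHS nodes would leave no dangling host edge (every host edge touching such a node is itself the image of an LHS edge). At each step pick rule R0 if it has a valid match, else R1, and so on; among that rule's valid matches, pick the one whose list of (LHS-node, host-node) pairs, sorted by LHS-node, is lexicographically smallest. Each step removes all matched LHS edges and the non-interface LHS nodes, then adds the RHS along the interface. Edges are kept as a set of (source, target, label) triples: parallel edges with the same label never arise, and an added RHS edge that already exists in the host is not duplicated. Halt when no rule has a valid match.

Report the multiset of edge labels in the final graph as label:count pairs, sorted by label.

start.  V:7 E:4  edges: 0-p->1 1-p->2 3-q->0 5-q->0
1. fire R0 via {0↦1, 1↦2}  →  V:6 E:3  edges: 0-p->1 3-q->0 5-q->0
2. fire R3 via {0↦0, 1↦3, 2↦4, 3↦1}  →  V:4 E:2  edges: 0-p->1 5-q->0
3. fire R3 via {0↦0, 1↦5, 2↦6, 3↦1}  →  V:2 E:1  edges: 0-p->1
final graph: no rule applies after step 3
NF edges: [(0, 1, 'p')]

Answer: p:1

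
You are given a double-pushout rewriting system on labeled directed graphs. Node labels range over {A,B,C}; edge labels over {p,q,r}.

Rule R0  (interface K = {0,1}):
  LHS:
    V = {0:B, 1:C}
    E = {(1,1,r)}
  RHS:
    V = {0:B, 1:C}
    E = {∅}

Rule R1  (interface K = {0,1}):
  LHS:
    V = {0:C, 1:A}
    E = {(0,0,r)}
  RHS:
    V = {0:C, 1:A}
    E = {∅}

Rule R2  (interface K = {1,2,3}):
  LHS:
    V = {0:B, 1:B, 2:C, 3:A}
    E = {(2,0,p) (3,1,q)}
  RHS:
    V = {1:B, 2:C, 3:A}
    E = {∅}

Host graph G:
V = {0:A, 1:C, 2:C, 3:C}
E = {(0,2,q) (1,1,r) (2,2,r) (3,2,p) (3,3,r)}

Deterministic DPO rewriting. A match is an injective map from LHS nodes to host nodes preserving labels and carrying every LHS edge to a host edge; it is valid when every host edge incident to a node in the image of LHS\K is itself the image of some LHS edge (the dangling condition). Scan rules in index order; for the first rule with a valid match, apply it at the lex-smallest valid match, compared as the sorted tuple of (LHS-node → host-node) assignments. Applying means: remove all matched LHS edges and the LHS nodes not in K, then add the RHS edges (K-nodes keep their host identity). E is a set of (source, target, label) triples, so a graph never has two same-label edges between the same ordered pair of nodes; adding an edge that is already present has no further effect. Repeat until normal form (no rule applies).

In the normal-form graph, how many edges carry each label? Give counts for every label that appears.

initial: |V|=4 |E|=5  E = 0-q->2 1-r->1 2-r->2 3-p->2 3-r->3
step 1: apply R1 at {0↦1, 1↦0}  → |V|=4 |E|=4  E = 0-q->2 2-r->2 3-p->2 3-r->3
step 2: apply R1 at {0↦2, 1↦0}  → |V|=4 |E|=3  E = 0-q->2 3-p->2 3-r->3
step 3: apply R1 at {0↦3, 1↦0}  → |V|=4 |E|=2  E = 0-q->2 3-p->2
normal form: no rule applies after step 3
NF edges: [(0, 2, 'q'), (3, 2, 'p')]

Answer: p:1 q:1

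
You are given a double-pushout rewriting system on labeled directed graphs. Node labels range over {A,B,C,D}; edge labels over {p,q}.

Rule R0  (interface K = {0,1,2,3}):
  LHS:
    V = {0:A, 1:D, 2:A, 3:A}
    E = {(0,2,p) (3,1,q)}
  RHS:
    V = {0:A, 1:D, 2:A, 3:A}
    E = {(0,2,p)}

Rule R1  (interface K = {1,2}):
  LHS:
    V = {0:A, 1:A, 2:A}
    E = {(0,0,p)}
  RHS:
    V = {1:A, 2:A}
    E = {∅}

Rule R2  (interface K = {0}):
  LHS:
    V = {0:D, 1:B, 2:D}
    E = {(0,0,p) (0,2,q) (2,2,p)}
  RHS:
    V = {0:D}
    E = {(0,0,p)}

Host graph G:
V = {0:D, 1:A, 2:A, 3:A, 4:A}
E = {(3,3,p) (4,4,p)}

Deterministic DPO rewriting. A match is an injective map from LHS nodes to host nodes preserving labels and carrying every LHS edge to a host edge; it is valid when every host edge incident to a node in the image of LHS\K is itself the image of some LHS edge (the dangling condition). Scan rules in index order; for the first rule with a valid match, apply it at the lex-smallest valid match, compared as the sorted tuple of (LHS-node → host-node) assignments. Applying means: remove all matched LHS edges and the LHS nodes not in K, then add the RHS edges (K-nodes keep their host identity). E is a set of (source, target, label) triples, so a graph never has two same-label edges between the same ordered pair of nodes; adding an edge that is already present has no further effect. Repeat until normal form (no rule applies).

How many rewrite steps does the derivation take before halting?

Answer: 2

Rewrite trace:
[0] host  ⇒  5 nodes, 2 edges  {3-p->3 4-p->4}
[1] R1 @ {0↦3, 1↦1, 2↦2}  ⇒  4 nodes, 1 edges  {4-p->4}
[2] R1 @ {0↦4, 1↦1, 2↦2}  ⇒  3 nodes, 0 edges  {∅}
normal form: no rule applies after step 2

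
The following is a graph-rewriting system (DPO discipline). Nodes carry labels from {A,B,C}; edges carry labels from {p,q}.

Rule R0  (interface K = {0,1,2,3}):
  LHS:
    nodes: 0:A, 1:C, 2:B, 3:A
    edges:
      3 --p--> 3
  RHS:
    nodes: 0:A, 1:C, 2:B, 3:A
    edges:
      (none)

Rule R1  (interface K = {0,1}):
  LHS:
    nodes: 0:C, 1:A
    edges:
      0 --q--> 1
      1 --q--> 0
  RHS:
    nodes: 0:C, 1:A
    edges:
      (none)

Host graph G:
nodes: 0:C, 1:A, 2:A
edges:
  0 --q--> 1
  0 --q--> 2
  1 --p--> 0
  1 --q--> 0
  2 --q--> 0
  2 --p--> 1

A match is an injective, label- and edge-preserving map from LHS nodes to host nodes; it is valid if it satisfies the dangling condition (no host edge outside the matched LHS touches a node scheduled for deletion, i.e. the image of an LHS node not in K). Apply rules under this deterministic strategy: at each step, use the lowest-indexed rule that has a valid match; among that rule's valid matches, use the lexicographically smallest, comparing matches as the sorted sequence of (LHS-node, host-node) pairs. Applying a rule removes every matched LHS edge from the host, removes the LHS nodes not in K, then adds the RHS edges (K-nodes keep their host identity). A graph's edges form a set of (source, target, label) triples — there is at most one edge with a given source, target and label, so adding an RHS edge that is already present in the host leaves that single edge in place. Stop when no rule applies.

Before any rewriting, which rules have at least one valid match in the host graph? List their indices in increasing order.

Answer: [R1]

Steps:
R0: no valid match — LHS pattern not found
R1: 2 valid matches — {0↦0, 1↦1}, {0↦0, 1↦2}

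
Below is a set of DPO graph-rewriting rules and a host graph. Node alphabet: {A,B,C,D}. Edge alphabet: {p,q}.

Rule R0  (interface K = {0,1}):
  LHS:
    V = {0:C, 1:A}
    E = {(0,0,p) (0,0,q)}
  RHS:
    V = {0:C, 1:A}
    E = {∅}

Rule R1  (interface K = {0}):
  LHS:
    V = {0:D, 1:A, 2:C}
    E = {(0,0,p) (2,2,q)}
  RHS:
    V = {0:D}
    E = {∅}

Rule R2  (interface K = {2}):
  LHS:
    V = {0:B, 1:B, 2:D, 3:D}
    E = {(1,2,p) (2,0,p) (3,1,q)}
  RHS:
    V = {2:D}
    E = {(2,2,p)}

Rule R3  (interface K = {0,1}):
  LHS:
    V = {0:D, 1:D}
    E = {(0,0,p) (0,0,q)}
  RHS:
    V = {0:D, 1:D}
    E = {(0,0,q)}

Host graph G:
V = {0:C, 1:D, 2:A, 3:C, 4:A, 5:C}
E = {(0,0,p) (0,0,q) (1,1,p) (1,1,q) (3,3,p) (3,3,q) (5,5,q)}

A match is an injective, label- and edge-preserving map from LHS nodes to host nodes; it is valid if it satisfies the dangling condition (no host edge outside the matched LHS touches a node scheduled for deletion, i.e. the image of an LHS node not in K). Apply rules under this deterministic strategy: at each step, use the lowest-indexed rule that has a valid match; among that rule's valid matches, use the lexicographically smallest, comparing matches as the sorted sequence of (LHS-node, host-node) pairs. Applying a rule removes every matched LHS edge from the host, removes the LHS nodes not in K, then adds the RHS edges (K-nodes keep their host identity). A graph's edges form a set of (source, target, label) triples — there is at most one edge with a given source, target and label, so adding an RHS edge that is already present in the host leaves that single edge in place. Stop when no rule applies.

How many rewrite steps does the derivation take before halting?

Answer: 3

Rewrite trace:
start.  V:6 E:7  edges: 0-p->0 0-q->0 1-p->1 1-q->1 3-p->3 3-q->3 5-q->5
1. fire R0 via {0↦0, 1↦2}  →  V:6 E:5  edges: 1-p->1 1-q->1 3-p->3 3-q->3 5-q->5
2. fire R0 via {0↦3, 1↦2}  →  V:6 E:3  edges: 1-p->1 1-q->1 5-q->5
3. fire R1 via {0↦1, 1↦2, 2↦5}  →  V:4 E:1  edges: 1-q->1
halt: no rule applies after step 3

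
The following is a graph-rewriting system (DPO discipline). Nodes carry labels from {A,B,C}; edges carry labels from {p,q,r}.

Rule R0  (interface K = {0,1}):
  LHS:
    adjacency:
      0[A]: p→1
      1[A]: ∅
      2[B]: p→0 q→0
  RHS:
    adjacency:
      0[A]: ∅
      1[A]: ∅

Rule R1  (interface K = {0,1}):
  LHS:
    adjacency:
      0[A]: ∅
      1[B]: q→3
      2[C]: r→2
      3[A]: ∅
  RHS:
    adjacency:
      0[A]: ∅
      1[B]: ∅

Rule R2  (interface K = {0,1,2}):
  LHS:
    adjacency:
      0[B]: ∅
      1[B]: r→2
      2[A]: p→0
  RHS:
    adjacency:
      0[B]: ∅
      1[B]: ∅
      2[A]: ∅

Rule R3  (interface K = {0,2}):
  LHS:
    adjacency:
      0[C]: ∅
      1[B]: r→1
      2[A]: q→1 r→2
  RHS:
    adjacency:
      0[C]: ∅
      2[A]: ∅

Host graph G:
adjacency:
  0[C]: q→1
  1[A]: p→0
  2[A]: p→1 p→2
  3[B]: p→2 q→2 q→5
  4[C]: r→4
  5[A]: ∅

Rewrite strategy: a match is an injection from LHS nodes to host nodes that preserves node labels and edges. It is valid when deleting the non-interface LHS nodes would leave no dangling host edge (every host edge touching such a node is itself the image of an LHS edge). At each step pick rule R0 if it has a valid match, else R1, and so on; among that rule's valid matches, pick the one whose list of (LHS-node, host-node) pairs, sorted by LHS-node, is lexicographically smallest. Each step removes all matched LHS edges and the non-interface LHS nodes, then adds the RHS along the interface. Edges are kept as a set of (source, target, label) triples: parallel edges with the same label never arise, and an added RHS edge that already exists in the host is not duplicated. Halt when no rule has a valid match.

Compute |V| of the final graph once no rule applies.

Answer: 3

Steps:
start.  V:6 E:8  edges: 0-q->1 1-p->0 2-p->1 2-p->2 3-p->2 3-q->2 3-q->5 4-r->4
1. fire R1 via {0↦1, 1↦3, 2↦4, 3↦5}  →  V:4 E:6  edges: 0-q->1 1-p->0 2-p->1 2-p->2 3-p->2 3-q->2
2. fire R0 via {0↦2, 1↦1, 2↦3}  →  V:3 E:3  edges: 0-q->1 1-p->0 2-p->2
normal form: no rule applies after step 2
NF nodes: {0:C, 1:A, 2:A}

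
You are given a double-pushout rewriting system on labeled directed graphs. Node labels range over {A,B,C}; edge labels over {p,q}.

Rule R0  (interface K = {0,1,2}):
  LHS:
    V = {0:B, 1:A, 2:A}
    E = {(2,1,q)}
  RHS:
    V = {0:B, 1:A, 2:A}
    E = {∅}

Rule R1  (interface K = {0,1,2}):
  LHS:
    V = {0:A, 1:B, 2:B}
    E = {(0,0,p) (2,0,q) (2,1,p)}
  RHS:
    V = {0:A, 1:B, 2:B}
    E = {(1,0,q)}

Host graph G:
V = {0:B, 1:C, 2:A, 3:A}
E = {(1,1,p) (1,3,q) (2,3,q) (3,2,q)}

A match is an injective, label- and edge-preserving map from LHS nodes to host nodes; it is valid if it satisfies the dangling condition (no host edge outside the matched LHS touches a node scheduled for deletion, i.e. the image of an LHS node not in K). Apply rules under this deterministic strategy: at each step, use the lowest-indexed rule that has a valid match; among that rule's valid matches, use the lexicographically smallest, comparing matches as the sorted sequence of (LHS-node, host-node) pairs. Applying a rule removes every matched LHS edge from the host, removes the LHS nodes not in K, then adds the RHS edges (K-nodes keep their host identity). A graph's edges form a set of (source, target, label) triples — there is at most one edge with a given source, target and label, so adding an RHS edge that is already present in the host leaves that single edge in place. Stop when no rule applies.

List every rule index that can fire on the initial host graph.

Answer: [R0]

Derivation:
R0: 2 valid matches — {0↦0, 1↦2, 2↦3}, {0↦0, 1↦3, 2↦2}
R1: no valid match — LHS pattern not found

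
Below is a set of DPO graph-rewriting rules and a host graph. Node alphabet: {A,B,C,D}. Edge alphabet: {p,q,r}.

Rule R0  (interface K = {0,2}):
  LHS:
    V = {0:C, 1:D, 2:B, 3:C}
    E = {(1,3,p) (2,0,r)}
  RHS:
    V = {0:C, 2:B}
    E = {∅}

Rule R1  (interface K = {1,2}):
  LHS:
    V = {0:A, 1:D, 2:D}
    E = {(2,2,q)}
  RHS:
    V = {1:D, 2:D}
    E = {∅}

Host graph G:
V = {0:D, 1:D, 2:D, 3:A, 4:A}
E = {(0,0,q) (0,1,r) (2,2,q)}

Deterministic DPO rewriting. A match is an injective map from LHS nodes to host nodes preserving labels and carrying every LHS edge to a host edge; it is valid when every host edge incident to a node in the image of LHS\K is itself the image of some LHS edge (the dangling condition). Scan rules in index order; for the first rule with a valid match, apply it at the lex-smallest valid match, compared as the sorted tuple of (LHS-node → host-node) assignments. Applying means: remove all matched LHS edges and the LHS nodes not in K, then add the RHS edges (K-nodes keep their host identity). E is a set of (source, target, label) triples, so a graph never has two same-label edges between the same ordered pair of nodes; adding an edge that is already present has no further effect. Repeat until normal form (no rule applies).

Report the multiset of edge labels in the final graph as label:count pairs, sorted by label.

[0] host  ⇒  5 nodes, 3 edges  {0-q->0 0-r->1 2-q->2}
[1] R1 @ {0↦3, 1↦0, 2↦2}  ⇒  4 nodes, 2 edges  {0-q->0 0-r->1}
[2] R1 @ {0↦4, 1↦1, 2↦0}  ⇒  3 nodes, 1 edges  {0-r->1}
halt: no rule applies after step 2
NF edges: [(0, 1, 'r')]

Answer: r:1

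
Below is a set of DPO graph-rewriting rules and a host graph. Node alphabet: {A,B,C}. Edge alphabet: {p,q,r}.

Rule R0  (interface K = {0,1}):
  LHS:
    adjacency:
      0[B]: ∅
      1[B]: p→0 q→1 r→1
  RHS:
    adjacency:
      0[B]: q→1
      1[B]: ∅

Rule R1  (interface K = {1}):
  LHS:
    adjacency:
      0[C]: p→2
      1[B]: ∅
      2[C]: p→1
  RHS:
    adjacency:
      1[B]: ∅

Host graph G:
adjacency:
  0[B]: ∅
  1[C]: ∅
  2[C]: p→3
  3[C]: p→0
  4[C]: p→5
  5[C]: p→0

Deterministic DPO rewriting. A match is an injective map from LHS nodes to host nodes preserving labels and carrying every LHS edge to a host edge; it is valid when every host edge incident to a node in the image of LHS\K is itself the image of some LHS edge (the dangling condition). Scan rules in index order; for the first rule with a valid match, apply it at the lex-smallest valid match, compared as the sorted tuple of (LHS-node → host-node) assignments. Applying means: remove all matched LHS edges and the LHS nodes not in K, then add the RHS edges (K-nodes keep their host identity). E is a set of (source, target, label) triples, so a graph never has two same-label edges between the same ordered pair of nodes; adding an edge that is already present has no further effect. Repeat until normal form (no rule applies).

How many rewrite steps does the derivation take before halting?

Answer: 2

Rewrite trace:
start.  V:6 E:4  edges: 2-p->3 3-p->0 4-p->5 5-p->0
1. fire R1 via {0↦2, 1↦0, 2↦3}  →  V:4 E:2  edges: 4-p->5 5-p->0
2. fire R1 via {0↦4, 1↦0, 2↦5}  →  V:2 E:0  edges: ∅
halt: no rule applies after step 2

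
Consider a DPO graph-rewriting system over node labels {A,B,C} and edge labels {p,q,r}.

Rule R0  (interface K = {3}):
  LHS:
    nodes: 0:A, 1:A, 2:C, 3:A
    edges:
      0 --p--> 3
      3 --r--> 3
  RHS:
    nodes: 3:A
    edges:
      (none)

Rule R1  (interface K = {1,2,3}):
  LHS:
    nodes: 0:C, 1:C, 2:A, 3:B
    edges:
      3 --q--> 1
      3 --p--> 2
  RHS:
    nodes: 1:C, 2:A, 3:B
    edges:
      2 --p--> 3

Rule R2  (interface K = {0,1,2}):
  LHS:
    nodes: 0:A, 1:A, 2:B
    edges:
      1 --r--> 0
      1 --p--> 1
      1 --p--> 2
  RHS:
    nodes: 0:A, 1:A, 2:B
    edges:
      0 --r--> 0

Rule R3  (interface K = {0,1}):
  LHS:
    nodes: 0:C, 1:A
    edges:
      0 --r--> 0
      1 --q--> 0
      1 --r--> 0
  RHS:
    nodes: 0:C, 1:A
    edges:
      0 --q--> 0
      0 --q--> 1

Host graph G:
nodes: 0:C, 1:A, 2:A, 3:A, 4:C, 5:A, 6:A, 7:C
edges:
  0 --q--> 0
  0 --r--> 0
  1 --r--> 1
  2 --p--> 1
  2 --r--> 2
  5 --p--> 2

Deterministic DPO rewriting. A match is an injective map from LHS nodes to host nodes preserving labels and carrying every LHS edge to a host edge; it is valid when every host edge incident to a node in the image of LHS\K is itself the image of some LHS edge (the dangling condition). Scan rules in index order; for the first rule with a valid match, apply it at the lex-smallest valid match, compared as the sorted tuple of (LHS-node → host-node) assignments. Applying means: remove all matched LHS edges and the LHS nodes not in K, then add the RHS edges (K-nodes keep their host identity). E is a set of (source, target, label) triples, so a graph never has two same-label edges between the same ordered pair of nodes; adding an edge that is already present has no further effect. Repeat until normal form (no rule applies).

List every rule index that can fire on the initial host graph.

Answer: [R0]

Derivation:
R0: 4 valid matches — {0↦5, 1↦3, 2↦4, 3↦2}, {0↦5, 1↦3, 2↦7, 3↦2}, {0↦5, 1↦6, 2↦4, 3↦2} (+1 more)
R1: no valid match — LHS pattern not found
R2: no valid match — LHS pattern not found
R3: no valid match — LHS pattern not found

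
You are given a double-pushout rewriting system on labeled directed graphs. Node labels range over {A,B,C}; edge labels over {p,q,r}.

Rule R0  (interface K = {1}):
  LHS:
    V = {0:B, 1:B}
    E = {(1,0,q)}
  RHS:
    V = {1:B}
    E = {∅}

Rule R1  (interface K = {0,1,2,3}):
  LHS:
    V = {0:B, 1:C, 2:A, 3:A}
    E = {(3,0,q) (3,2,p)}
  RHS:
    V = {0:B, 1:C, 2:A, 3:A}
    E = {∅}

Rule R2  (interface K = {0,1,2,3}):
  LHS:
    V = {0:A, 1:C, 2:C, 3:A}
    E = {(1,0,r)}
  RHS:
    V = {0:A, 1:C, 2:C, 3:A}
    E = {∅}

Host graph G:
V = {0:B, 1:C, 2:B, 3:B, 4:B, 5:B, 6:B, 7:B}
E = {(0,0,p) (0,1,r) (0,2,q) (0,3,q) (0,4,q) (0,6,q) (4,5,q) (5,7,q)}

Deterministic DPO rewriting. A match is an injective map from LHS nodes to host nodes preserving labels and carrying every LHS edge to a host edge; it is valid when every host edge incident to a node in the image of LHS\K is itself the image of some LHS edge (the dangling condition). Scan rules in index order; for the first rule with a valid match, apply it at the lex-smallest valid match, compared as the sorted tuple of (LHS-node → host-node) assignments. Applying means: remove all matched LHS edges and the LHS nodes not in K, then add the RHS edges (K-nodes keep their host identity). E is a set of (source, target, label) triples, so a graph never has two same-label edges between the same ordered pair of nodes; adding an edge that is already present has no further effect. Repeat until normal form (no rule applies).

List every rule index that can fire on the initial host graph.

Answer: [R0]

Rewrite trace:
R0: 4 valid matches — {0↦2, 1↦0}, {0↦3, 1↦0}, {0↦6, 1↦0} (+1 more)
R1: no valid match — LHS pattern not found
R2: no valid match — LHS pattern not found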